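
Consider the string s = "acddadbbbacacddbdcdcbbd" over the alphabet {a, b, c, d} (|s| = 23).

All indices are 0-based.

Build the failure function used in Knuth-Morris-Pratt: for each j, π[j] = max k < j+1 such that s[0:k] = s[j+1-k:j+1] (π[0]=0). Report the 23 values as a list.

π[0] = 0
j=1 s[j]='c': π[1]=0 (border '')
j=2 s[j]='d': π[2]=0 (border '')
j=3 s[j]='d': π[3]=0 (border '')
j=4 s[j]='a': π[4]=1 (border 'a')
j=5 s[j]='d': k: 1→0; π[5]=0 (border '')
j=6 s[j]='b': π[6]=0 (border '')
j=7 s[j]='b': π[7]=0 (border '')
j=8 s[j]='b': π[8]=0 (border '')
j=9 s[j]='a': π[9]=1 (border 'a')
j=10 s[j]='c': π[10]=2 (border 'ac')
j=11 s[j]='a': k: 2→0; π[11]=1 (border 'a')
j=12 s[j]='c': π[12]=2 (border 'ac')
j=13 s[j]='d': π[13]=3 (border 'acd')
j=14 s[j]='d': π[14]=4 (border 'acdd')
j=15 s[j]='b': k: 4→0; π[15]=0 (border '')
j=16 s[j]='d': π[16]=0 (border '')
j=17 s[j]='c': π[17]=0 (border '')
j=18 s[j]='d': π[18]=0 (border '')
j=19 s[j]='c': π[19]=0 (border '')
j=20 s[j]='b': π[20]=0 (border '')
j=21 s[j]='b': π[21]=0 (border '')
j=22 s[j]='d': π[22]=0 (border '')

[0, 0, 0, 0, 1, 0, 0, 0, 0, 1, 2, 1, 2, 3, 4, 0, 0, 0, 0, 0, 0, 0, 0]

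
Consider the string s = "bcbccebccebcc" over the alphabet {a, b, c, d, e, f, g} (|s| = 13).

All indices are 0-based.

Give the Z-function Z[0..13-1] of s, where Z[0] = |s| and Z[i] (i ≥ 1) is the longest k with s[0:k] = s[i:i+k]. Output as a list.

Z[0]=13
i=1: fresh scan; Z[1]=0
i=2: fresh scan; Z[2]=2 grow→box=[2,4)
i=3: min(r-i=1, Z[1]=0)=0; Z[3]=0
i=4: fresh scan; Z[4]=0
i=5: fresh scan; Z[5]=0
i=6: fresh scan; Z[6]=2 grow→box=[6,8)
i=7: min(r-i=1, Z[1]=0)=0; Z[7]=0
i=8: fresh scan; Z[8]=0
i=9: fresh scan; Z[9]=0
i=10: fresh scan; Z[10]=2 grow→box=[10,12)
i=11: min(r-i=1, Z[1]=0)=0; Z[11]=0
i=12: fresh scan; Z[12]=0

[13, 0, 2, 0, 0, 0, 2, 0, 0, 0, 2, 0, 0]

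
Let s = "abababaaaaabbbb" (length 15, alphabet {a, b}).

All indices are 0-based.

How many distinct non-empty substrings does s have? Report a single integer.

87

rank→(start, suffix):
  0 → (6, 'aaaaabbbb')
  1 → (7, 'aaaabbbb')
  2 → (8, 'aaabbbb')
  3 → (9, 'aabbbb')
  4 → (4, 'abaaaaabbbb')
  5 → (2, 'ababaaaaabbbb')
  6 → (0, 'abababaaaaabbbb')
  7 → (10, 'abbbb')
  8 → (14, 'b')
  9 → (5, 'baaaaabbbb')
  10 → (3, 'babaaaaabbbb')
  11 → (1, 'bababaaaaabbbb')
  12 → (13, 'bb')
  13 → (12, 'bbb')
  14 → (11, 'bbbb')

SA = [6, 7, 8, 9, 4, 2, 0, 10, 14, 5, 3, 1, 13, 12, 11]
rank  pair      lcp
   1  s[6:],s[7:]  4  'aaaa'
   2  s[7:],s[8:]  3  'aaa'
   3  s[8:],s[9:]  2  'aa'
   4  s[9:],s[4:]  1  'a'
   5  s[4:],s[2:]  3  'aba'
   6  s[2:],s[0:]  5  'ababa'
   7  s[0:],s[10:]  2  'ab'
   8  s[10:],s[14:]  0  ''
   9  s[14:],s[5:]  1  'b'
  10  s[5:],s[3:]  2  'ba'
  11  s[3:],s[1:]  4  'baba'
  12  s[1:],s[13:]  1  'b'
  13  s[13:],s[12:]  2  'bb'
  14  s[12:],s[11:]  3  'bbb'

n(n+1)/2 = 15·16/2 = 120
Σ LCP = 0 + 4 + 3 + 2 + 1 + 3 + 5 + 2 + 0 + 1 + 2 + 4 + 1 + 2 + 3 = 33
distinct = 120 − 33 = 87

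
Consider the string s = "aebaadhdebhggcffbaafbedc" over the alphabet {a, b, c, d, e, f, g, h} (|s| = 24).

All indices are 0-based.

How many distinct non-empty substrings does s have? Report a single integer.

279

sorted suffixes:
  #0 SA[0]=3  'aadhdebhggcffbaafbedc'
  #1 SA[1]=17  'aafbedc'
  #2 SA[2]=4  'adhdebhggcffbaafbedc'
  #3 SA[3]=0  'aebaadhdebhggcffbaafbedc'
  #4 SA[4]=18  'afbedc'
  #5 SA[5]=2  'baadhdebhggcffbaafbedc'
  #6 SA[6]=16  'baafbedc'
  #7 SA[7]=20  'bedc'
  #8 SA[8]=9  'bhggcffbaafbedc'
  #9 SA[9]=23  'c'
  #10 SA[10]=13  'cffbaafbedc'
  #11 SA[11]=22  'dc'
  #12 SA[12]=7  'debhggcffbaafbedc'
  #13 SA[13]=5  'dhdebhggcffbaafbedc'
  #14 SA[14]=1  'ebaadhdebhggcffbaafbedc'
  #15 SA[15]=8  'ebhggcffbaafbedc'
  #16 SA[16]=21  'edc'
  #17 SA[17]=15  'fbaafbedc'
  #18 SA[18]=19  'fbedc'
  #19 SA[19]=14  'ffbaafbedc'
  #20 SA[20]=12  'gcffbaafbedc'
  #21 SA[21]=11  'ggcffbaafbedc'
  #22 SA[22]=6  'hdebhggcffbaafbedc'
  #23 SA[23]=10  'hggcffbaafbedc'

SA = [3, 17, 4, 0, 18, 2, 16, 20, 9, 23, 13, 22, 7, 5, 1, 8, 21, 15, 19, 14, 12, 11, 6, 10]
i: (SA[i-1],SA[i]) lcp shared
  1: (3,17) 2 'aa'
  2: (17,4) 1 'a'
  3: (4,0) 1 'a'
  4: (0,18) 1 'a'
  5: (18,2) 0 ''
  6: (2,16) 3 'baa'
  7: (16,20) 1 'b'
  8: (20,9) 1 'b'
  9: (9,23) 0 ''
  10: (23,13) 1 'c'
  11: (13,22) 0 ''
  12: (22,7) 1 'd'
  13: (7,5) 1 'd'
  14: (5,1) 0 ''
  15: (1,8) 2 'eb'
  16: (8,21) 1 'e'
  17: (21,15) 0 ''
  18: (15,19) 2 'fb'
  19: (19,14) 1 'f'
  20: (14,12) 0 ''
  21: (12,11) 1 'g'
  22: (11,6) 0 ''
  23: (6,10) 1 'h'

n(n+1)/2 = 24·25/2 = 300
Σ LCP = 0 + 2 + 1 + 1 + 1 + 0 + 3 + 1 + 1 + 0 + 1 + 0 + 1 + 1 + 0 + 2 + 1 + 0 + 2 + 1 + 0 + 1 + 0 + 1 = 21
distinct = 300 − 21 = 279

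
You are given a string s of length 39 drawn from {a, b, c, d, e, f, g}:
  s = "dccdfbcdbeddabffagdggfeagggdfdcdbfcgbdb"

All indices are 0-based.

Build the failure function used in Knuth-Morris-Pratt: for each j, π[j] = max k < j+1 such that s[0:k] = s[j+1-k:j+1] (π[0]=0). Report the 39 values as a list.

π[0] = 0
j=1 s[j]='c': π[1]=0 (border '')
j=2 s[j]='c': π[2]=0 (border '')
j=3 s[j]='d': π[3]=1 (border 'd')
j=4 s[j]='f': k: 1→0; π[4]=0 (border '')
j=5 s[j]='b': π[5]=0 (border '')
j=6 s[j]='c': π[6]=0 (border '')
j=7 s[j]='d': π[7]=1 (border 'd')
j=8 s[j]='b': k: 1→0; π[8]=0 (border '')
j=9 s[j]='e': π[9]=0 (border '')
j=10 s[j]='d': π[10]=1 (border 'd')
j=11 s[j]='d': k: 1→0; π[11]=1 (border 'd')
j=12 s[j]='a': k: 1→0; π[12]=0 (border '')
j=13 s[j]='b': π[13]=0 (border '')
j=14 s[j]='f': π[14]=0 (border '')
j=15 s[j]='f': π[15]=0 (border '')
j=16 s[j]='a': π[16]=0 (border '')
j=17 s[j]='g': π[17]=0 (border '')
j=18 s[j]='d': π[18]=1 (border 'd')
j=19 s[j]='g': k: 1→0; π[19]=0 (border '')
j=20 s[j]='g': π[20]=0 (border '')
j=21 s[j]='f': π[21]=0 (border '')
j=22 s[j]='e': π[22]=0 (border '')
j=23 s[j]='a': π[23]=0 (border '')
j=24 s[j]='g': π[24]=0 (border '')
j=25 s[j]='g': π[25]=0 (border '')
j=26 s[j]='g': π[26]=0 (border '')
j=27 s[j]='d': π[27]=1 (border 'd')
j=28 s[j]='f': k: 1→0; π[28]=0 (border '')
j=29 s[j]='d': π[29]=1 (border 'd')
j=30 s[j]='c': π[30]=2 (border 'dc')
j=31 s[j]='d': k: 2→0; π[31]=1 (border 'd')
j=32 s[j]='b': k: 1→0; π[32]=0 (border '')
j=33 s[j]='f': π[33]=0 (border '')
j=34 s[j]='c': π[34]=0 (border '')
j=35 s[j]='g': π[35]=0 (border '')
j=36 s[j]='b': π[36]=0 (border '')
j=37 s[j]='d': π[37]=1 (border 'd')
j=38 s[j]='b': k: 1→0; π[38]=0 (border '')

[0, 0, 0, 1, 0, 0, 0, 1, 0, 0, 1, 1, 0, 0, 0, 0, 0, 0, 1, 0, 0, 0, 0, 0, 0, 0, 0, 1, 0, 1, 2, 1, 0, 0, 0, 0, 0, 1, 0]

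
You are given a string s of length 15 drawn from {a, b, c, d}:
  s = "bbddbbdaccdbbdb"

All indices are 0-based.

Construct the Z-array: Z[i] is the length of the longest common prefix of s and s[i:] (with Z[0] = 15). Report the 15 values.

[15, 1, 0, 0, 3, 1, 0, 0, 0, 0, 0, 3, 1, 0, 1]

Z[0]=15
i=1: fresh scan; Z[1]=1 extend→box=[1,2)
i=2: fresh scan; Z[2]=0
i=3: fresh scan; Z[3]=0
i=4: fresh scan; Z[4]=3 extend→box=[4,7)
i=5: min(r-i=2, Z[1]=1)=1; Z[5]=1
i=6: min(r-i=1, Z[2]=0)=0; Z[6]=0
i=7: fresh scan; Z[7]=0
i=8: fresh scan; Z[8]=0
i=9: fresh scan; Z[9]=0
i=10: fresh scan; Z[10]=0
i=11: fresh scan; Z[11]=3 extend→box=[11,14)
i=12: min(r-i=2, Z[1]=1)=1; Z[12]=1
i=13: min(r-i=1, Z[2]=0)=0; Z[13]=0
i=14: fresh scan; Z[14]=1 extend→box=[14,15)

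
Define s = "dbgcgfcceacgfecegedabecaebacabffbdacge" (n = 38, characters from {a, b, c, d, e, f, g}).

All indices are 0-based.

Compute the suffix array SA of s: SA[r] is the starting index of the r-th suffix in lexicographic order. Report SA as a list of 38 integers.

rank | idx | suffix
   0 |  19 | abecaebacabffbdacge
   1 |  28 | abffbdacge
   2 |  26 | acabffbdacge
   3 |  34 | acge
   4 |   9 | acgfecegedabecaebacabffbdacge
   5 |  23 | aebacabffbdacge
   6 |  25 | bacabffbdacge
   7 |  32 | bdacge
   8 |  20 | becaebacabffbdacge
   9 |  29 | bffbdacge
  10 |   1 | bgcgfcceacgfecegedabecaebacabffbdacge
  11 |  27 | cabffbdacge
  12 |  22 | caebacabffbdacge
  13 |   6 | cceacgfecegedabecaebacabffbdacge
  14 |   7 | ceacgfecegedabecaebacabffbdacge
  15 |  14 | cegedabecaebacabffbdacge
  16 |  35 | cge
  17 |   3 | cgfcceacgfecegedabecaebacabffbdacge
  18 |  10 | cgfecegedabecaebacabffbdacge
  19 |  18 | dabecaebacabffbdacge
  20 |  33 | dacge
  21 |   0 | dbgcgfcceacgfecegedabecaebacabffbdacge
  22 |  37 | e
  23 |   8 | eacgfecegedabecaebacabffbdacge
  24 |  24 | ebacabffbdacge
  25 |  21 | ecaebacabffbdacge
  26 |  13 | ecegedabecaebacabffbdacge
  27 |  17 | edabecaebacabffbdacge
  28 |  15 | egedabecaebacabffbdacge
  29 |  31 | fbdacge
  30 |   5 | fcceacgfecegedabecaebacabffbdacge
  31 |  12 | fecegedabecaebacabffbdacge
  32 |  30 | ffbdacge
  33 |   2 | gcgfcceacgfecegedabecaebacabffbdacge
  34 |  36 | ge
  35 |  16 | gedabecaebacabffbdacge
  36 |   4 | gfcceacgfecegedabecaebacabffbdacge
  37 |  11 | gfecegedabecaebacabffbdacge

[19, 28, 26, 34, 9, 23, 25, 32, 20, 29, 1, 27, 22, 6, 7, 14, 35, 3, 10, 18, 33, 0, 37, 8, 24, 21, 13, 17, 15, 31, 5, 12, 30, 2, 36, 16, 4, 11]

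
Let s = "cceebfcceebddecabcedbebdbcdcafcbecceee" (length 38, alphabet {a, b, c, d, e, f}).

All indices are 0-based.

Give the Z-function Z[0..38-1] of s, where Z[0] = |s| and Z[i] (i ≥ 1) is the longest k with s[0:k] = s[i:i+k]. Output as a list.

Z[0]=38
i=1: i≥r, start 0; Z[1]=1 scan→box=[1,2)
i=2: i≥r, start 0; Z[2]=0
i=3: i≥r, start 0; Z[3]=0
i=4: i≥r, start 0; Z[4]=0
i=5: i≥r, start 0; Z[5]=0
i=6: i≥r, start 0; Z[6]=5 scan→box=[6,11)
i=7: min(r-i=4, Z[1]=1)=1; Z[7]=1
i=8: min(r-i=3, Z[2]=0)=0; Z[8]=0
i=9: min(r-i=2, Z[3]=0)=0; Z[9]=0
i=10: min(r-i=1, Z[4]=0)=0; Z[10]=0
i=11: i≥r, start 0; Z[11]=0
i=12: i≥r, start 0; Z[12]=0
i=13: i≥r, start 0; Z[13]=0
i=14: i≥r, start 0; Z[14]=1 scan→box=[14,15)
i=15: i≥r, start 0; Z[15]=0
i=16: i≥r, start 0; Z[16]=0
i=17: i≥r, start 0; Z[17]=1 scan→box=[17,18)
i=18: i≥r, start 0; Z[18]=0
i=19: i≥r, start 0; Z[19]=0
i=20: i≥r, start 0; Z[20]=0
i=21: i≥r, start 0; Z[21]=0
i=22: i≥r, start 0; Z[22]=0
i=23: i≥r, start 0; Z[23]=0
i=24: i≥r, start 0; Z[24]=0
i=25: i≥r, start 0; Z[25]=1 scan→box=[25,26)
i=26: i≥r, start 0; Z[26]=0
i=27: i≥r, start 0; Z[27]=1 scan→box=[27,28)
i=28: i≥r, start 0; Z[28]=0
i=29: i≥r, start 0; Z[29]=0
i=30: i≥r, start 0; Z[30]=1 scan→box=[30,31)
i=31: i≥r, start 0; Z[31]=0
i=32: i≥r, start 0; Z[32]=0
i=33: i≥r, start 0; Z[33]=4 scan→box=[33,37)
i=34: min(r-i=3, Z[1]=1)=1; Z[34]=1
i=35: min(r-i=2, Z[2]=0)=0; Z[35]=0
i=36: min(r-i=1, Z[3]=0)=0; Z[36]=0
i=37: i≥r, start 0; Z[37]=0

[38, 1, 0, 0, 0, 0, 5, 1, 0, 0, 0, 0, 0, 0, 1, 0, 0, 1, 0, 0, 0, 0, 0, 0, 0, 1, 0, 1, 0, 0, 1, 0, 0, 4, 1, 0, 0, 0]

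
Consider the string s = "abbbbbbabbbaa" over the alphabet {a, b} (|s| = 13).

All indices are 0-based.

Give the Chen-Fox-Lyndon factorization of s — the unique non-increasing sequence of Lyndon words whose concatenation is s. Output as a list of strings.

emit factor 1: 'abbbbbb' (i=0, period=7)
emit factor 2: 'abbb' (i=7, period=4)
emit factor 3: 'a' (i=11, period=1)
emit factor 4: 'a' (i=12, period=1)

["abbbbbb", "abbb", "a", "a"]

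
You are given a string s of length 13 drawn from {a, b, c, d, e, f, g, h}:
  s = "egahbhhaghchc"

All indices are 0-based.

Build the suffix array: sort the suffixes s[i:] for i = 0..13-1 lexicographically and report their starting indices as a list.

[7, 2, 4, 12, 10, 0, 1, 8, 6, 3, 11, 9, 5]

sorted suffixes:
  #0 SA[0]=7  'aghchc'
  #1 SA[1]=2  'ahbhhaghchc'
  #2 SA[2]=4  'bhhaghchc'
  #3 SA[3]=12  'c'
  #4 SA[4]=10  'chc'
  #5 SA[5]=0  'egahbhhaghchc'
  #6 SA[6]=1  'gahbhhaghchc'
  #7 SA[7]=8  'ghchc'
  #8 SA[8]=6  'haghchc'
  #9 SA[9]=3  'hbhhaghchc'
  #10 SA[10]=11  'hc'
  #11 SA[11]=9  'hchc'
  #12 SA[12]=5  'hhaghchc'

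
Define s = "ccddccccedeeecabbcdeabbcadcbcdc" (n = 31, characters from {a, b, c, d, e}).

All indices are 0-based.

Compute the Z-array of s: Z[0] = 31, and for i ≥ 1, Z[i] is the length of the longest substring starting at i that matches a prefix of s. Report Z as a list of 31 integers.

[31, 1, 0, 0, 2, 2, 2, 1, 0, 0, 0, 0, 0, 1, 0, 0, 0, 1, 0, 0, 0, 0, 0, 1, 0, 0, 1, 0, 1, 0, 1]

Z[0]=31
i=1: fresh scan; Z[1]=1 grow→box=[1,2)
i=2: fresh scan; Z[2]=0
i=3: fresh scan; Z[3]=0
i=4: fresh scan; Z[4]=2 grow→box=[4,6)
i=5: min(r-i=1, Z[1]=1)=1; Z[5]=2 grow→box=[5,7)
i=6: min(r-i=1, Z[1]=1)=1; Z[6]=2 grow→box=[6,8)
i=7: min(r-i=1, Z[1]=1)=1; Z[7]=1
i=8: fresh scan; Z[8]=0
i=9: fresh scan; Z[9]=0
i=10: fresh scan; Z[10]=0
i=11: fresh scan; Z[11]=0
i=12: fresh scan; Z[12]=0
i=13: fresh scan; Z[13]=1 grow→box=[13,14)
i=14: fresh scan; Z[14]=0
i=15: fresh scan; Z[15]=0
i=16: fresh scan; Z[16]=0
i=17: fresh scan; Z[17]=1 grow→box=[17,18)
i=18: fresh scan; Z[18]=0
i=19: fresh scan; Z[19]=0
i=20: fresh scan; Z[20]=0
i=21: fresh scan; Z[21]=0
i=22: fresh scan; Z[22]=0
i=23: fresh scan; Z[23]=1 grow→box=[23,24)
i=24: fresh scan; Z[24]=0
i=25: fresh scan; Z[25]=0
i=26: fresh scan; Z[26]=1 grow→box=[26,27)
i=27: fresh scan; Z[27]=0
i=28: fresh scan; Z[28]=1 grow→box=[28,29)
i=29: fresh scan; Z[29]=0
i=30: fresh scan; Z[30]=1 grow→box=[30,31)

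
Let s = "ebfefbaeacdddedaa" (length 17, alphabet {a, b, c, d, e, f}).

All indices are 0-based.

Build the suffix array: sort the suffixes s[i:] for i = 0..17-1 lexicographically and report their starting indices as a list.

sorted suffixes:
  #0 SA[0]=16  'a'
  #1 SA[1]=15  'aa'
  #2 SA[2]=8  'acdddedaa'
  #3 SA[3]=6  'aeacdddedaa'
  #4 SA[4]=5  'baeacdddedaa'
  #5 SA[5]=1  'bfefbaeacdddedaa'
  #6 SA[6]=9  'cdddedaa'
  #7 SA[7]=14  'daa'
  #8 SA[8]=10  'dddedaa'
  #9 SA[9]=11  'ddedaa'
  #10 SA[10]=12  'dedaa'
  #11 SA[11]=7  'eacdddedaa'
  #12 SA[12]=0  'ebfefbaeacdddedaa'
  #13 SA[13]=13  'edaa'
  #14 SA[14]=3  'efbaeacdddedaa'
  #15 SA[15]=4  'fbaeacdddedaa'
  #16 SA[16]=2  'fefbaeacdddedaa'

[16, 15, 8, 6, 5, 1, 9, 14, 10, 11, 12, 7, 0, 13, 3, 4, 2]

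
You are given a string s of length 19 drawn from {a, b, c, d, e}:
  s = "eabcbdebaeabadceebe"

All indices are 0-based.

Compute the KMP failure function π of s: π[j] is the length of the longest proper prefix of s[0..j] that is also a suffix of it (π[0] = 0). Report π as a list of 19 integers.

π[0] = 0
j=1 s[j]='a': π[1]=0 (border '')
j=2 s[j]='b': π[2]=0 (border '')
j=3 s[j]='c': π[3]=0 (border '')
j=4 s[j]='b': π[4]=0 (border '')
j=5 s[j]='d': π[5]=0 (border '')
j=6 s[j]='e': π[6]=1 (border 'e')
j=7 s[j]='b': k: 1→0; π[7]=0 (border '')
j=8 s[j]='a': π[8]=0 (border '')
j=9 s[j]='e': π[9]=1 (border 'e')
j=10 s[j]='a': π[10]=2 (border 'ea')
j=11 s[j]='b': π[11]=3 (border 'eab')
j=12 s[j]='a': k: 3→0; π[12]=0 (border '')
j=13 s[j]='d': π[13]=0 (border '')
j=14 s[j]='c': π[14]=0 (border '')
j=15 s[j]='e': π[15]=1 (border 'e')
j=16 s[j]='e': k: 1→0; π[16]=1 (border 'e')
j=17 s[j]='b': k: 1→0; π[17]=0 (border '')
j=18 s[j]='e': π[18]=1 (border 'e')

[0, 0, 0, 0, 0, 0, 1, 0, 0, 1, 2, 3, 0, 0, 0, 1, 1, 0, 1]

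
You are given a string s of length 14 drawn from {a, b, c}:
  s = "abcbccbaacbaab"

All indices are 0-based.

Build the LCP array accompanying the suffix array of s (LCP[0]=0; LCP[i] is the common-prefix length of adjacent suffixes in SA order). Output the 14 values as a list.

[0, 2, 1, 2, 1, 0, 1, 3, 1, 2, 0, 4, 2, 1]

sorted suffixes:
  #0 SA[0]=11  'aab'
  #1 SA[1]=7  'aacbaab'
  #2 SA[2]=12  'ab'
  #3 SA[3]=0  'abcbccbaacbaab'
  #4 SA[4]=8  'acbaab'
  #5 SA[5]=13  'b'
  #6 SA[6]=10  'baab'
  #7 SA[7]=6  'baacbaab'
  #8 SA[8]=1  'bcbccbaacbaab'
  #9 SA[9]=3  'bccbaacbaab'
  #10 SA[10]=9  'cbaab'
  #11 SA[11]=5  'cbaacbaab'
  #12 SA[12]=2  'cbccbaacbaab'
  #13 SA[13]=4  'ccbaacbaab'

SA = [11, 7, 12, 0, 8, 13, 10, 6, 1, 3, 9, 5, 2, 4]
i: (SA[i-1],SA[i]) lcp shared
  1: (11,7) 2 'aa'
  2: (7,12) 1 'a'
  3: (12,0) 2 'ab'
  4: (0,8) 1 'a'
  5: (8,13) 0 ''
  6: (13,10) 1 'b'
  7: (10,6) 3 'baa'
  8: (6,1) 1 'b'
  9: (1,3) 2 'bc'
  10: (3,9) 0 ''
  11: (9,5) 4 'cbaa'
  12: (5,2) 2 'cb'
  13: (2,4) 1 'c'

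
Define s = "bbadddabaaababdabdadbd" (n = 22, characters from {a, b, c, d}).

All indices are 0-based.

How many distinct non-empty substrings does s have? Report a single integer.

rank→(start, suffix):
  0 → (8, 'aaababdabdadbd')
  1 → (9, 'aababdabdadbd')
  2 → (6, 'abaaababdabdadbd')
  3 → (10, 'ababdabdadbd')
  4 → (12, 'abdabdadbd')
  5 → (15, 'abdadbd')
  6 → (18, 'adbd')
  7 → (2, 'adddabaaababdabdadbd')
  8 → (7, 'baaababdabdadbd')
  9 → (11, 'babdabdadbd')
  10 → (1, 'badddabaaababdabdadbd')
  11 → (0, 'bbadddabaaababdabdadbd')
  12 → (20, 'bd')
  13 → (13, 'bdabdadbd')
  14 → (16, 'bdadbd')
  15 → (21, 'd')
  16 → (5, 'dabaaababdabdadbd')
  17 → (14, 'dabdadbd')
  18 → (17, 'dadbd')
  19 → (19, 'dbd')
  20 → (4, 'ddabaaababdabdadbd')
  21 → (3, 'dddabaaababdabdadbd')

SA = [8, 9, 6, 10, 12, 15, 18, 2, 7, 11, 1, 0, 20, 13, 16, 21, 5, 14, 17, 19, 4, 3]
rank  pair      lcp
   1  s[8:],s[9:]  2  'aa'
   2  s[9:],s[6:]  1  'a'
   3  s[6:],s[10:]  3  'aba'
   4  s[10:],s[12:]  2  'ab'
   5  s[12:],s[15:]  4  'abda'
   6  s[15:],s[18:]  1  'a'
   7  s[18:],s[2:]  2  'ad'
   8  s[2:],s[7:]  0  ''
   9  s[7:],s[11:]  2  'ba'
  10  s[11:],s[1:]  2  'ba'
  11  s[1:],s[0:]  1  'b'
  12  s[0:],s[20:]  1  'b'
  13  s[20:],s[13:]  2  'bd'
  14  s[13:],s[16:]  3  'bda'
  15  s[16:],s[21:]  0  ''
  16  s[21:],s[5:]  1  'd'
  17  s[5:],s[14:]  3  'dab'
  18  s[14:],s[17:]  2  'da'
  19  s[17:],s[19:]  1  'd'
  20  s[19:],s[4:]  1  'd'
  21  s[4:],s[3:]  2  'dd'

n(n+1)/2 = 22·23/2 = 253
Σ LCP = 0 + 2 + 1 + 3 + 2 + 4 + 1 + 2 + 0 + 2 + 2 + 1 + 1 + 2 + 3 + 0 + 1 + 3 + 2 + 1 + 1 + 2 = 36
distinct = 253 − 36 = 217

217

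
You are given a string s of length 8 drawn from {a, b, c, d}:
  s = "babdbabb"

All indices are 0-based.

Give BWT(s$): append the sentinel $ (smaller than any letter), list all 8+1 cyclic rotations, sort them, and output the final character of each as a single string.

rank  rotation   last
    0  $babdbabb  b
    1  abb$babdb  b
    2  abdbabb$b  b
    3  b$babdbab  b
    4  babb$babd  d
    5  babdbabb$  $
    6  bb$babdba  a
    7  bdbabb$ba  a
    8  dbabb$bab  b

bbbbd$aab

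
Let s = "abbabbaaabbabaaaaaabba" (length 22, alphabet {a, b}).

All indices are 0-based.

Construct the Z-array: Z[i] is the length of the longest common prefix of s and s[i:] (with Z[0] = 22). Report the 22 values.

[22, 0, 0, 4, 0, 0, 1, 1, 5, 0, 0, 2, 0, 1, 1, 1, 1, 1, 4, 0, 0, 1]

Z[0]=22
i=1: outside box; Z[1]=0
i=2: outside box; Z[2]=0
i=3: outside box; Z[3]=4 grow→box=[3,7)
i=4: min(r-i=3, Z[1]=0)=0; Z[4]=0
i=5: min(r-i=2, Z[2]=0)=0; Z[5]=0
i=6: min(r-i=1, Z[3]=4)=1; Z[6]=1
i=7: outside box; Z[7]=1 grow→box=[7,8)
i=8: outside box; Z[8]=5 grow→box=[8,13)
i=9: min(r-i=4, Z[1]=0)=0; Z[9]=0
i=10: min(r-i=3, Z[2]=0)=0; Z[10]=0
i=11: min(r-i=2, Z[3]=4)=2; Z[11]=2
i=12: min(r-i=1, Z[4]=0)=0; Z[12]=0
i=13: outside box; Z[13]=1 grow→box=[13,14)
i=14: outside box; Z[14]=1 grow→box=[14,15)
i=15: outside box; Z[15]=1 grow→box=[15,16)
i=16: outside box; Z[16]=1 grow→box=[16,17)
i=17: outside box; Z[17]=1 grow→box=[17,18)
i=18: outside box; Z[18]=4 grow→box=[18,22)
i=19: min(r-i=3, Z[1]=0)=0; Z[19]=0
i=20: min(r-i=2, Z[2]=0)=0; Z[20]=0
i=21: min(r-i=1, Z[3]=4)=1; Z[21]=1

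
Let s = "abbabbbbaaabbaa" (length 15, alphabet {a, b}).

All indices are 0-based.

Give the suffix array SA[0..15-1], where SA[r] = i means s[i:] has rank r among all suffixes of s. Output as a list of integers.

[14, 13, 8, 9, 10, 0, 3, 12, 7, 2, 11, 6, 1, 5, 4]

rank→(start, suffix):
  0 → (14, 'a')
  1 → (13, 'aa')
  2 → (8, 'aaabbaa')
  3 → (9, 'aabbaa')
  4 → (10, 'abbaa')
  5 → (0, 'abbabbbbaaabbaa')
  6 → (3, 'abbbbaaabbaa')
  7 → (12, 'baa')
  8 → (7, 'baaabbaa')
  9 → (2, 'babbbbaaabbaa')
  10 → (11, 'bbaa')
  11 → (6, 'bbaaabbaa')
  12 → (1, 'bbabbbbaaabbaa')
  13 → (5, 'bbbaaabbaa')
  14 → (4, 'bbbbaaabbaa')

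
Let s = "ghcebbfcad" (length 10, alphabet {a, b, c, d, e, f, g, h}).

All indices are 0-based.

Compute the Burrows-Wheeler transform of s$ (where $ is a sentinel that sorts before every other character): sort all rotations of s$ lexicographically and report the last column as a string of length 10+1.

dcebfhacb$g

rank  rotation     last
    0  $ghcebbfcad  d
    1  ad$ghcebbfc  c
    2  bbfcad$ghce  e
    3  bfcad$ghceb  b
    4  cad$ghcebbf  f
    5  cebbfcad$gh  h
    6  d$ghcebbfca  a
    7  ebbfcad$ghc  c
    8  fcad$ghcebb  b
    9  ghcebbfcad$  $
   10  hcebbfcad$g  g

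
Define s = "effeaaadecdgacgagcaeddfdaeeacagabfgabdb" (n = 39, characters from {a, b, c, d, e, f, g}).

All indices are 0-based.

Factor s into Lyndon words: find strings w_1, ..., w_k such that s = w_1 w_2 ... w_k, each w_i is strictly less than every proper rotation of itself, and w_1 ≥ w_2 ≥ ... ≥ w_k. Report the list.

emit factor 1: 'eff' (i=0, period=3)
emit factor 2: 'e' (i=3, period=1)
emit factor 3: 'aaadecdgacgagcaeddfdaeeacagabfgabdb' (i=4, period=35)

["eff", "e", "aaadecdgacgagcaeddfdaeeacagabfgabdb"]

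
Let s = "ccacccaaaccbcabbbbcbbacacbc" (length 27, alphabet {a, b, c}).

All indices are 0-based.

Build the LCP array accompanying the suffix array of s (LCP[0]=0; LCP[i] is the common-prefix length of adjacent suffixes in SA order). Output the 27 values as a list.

sorted suffixes:
  #0 SA[0]=6  'aaaccbcabbbbcbbacacbc'
  #1 SA[1]=7  'aaccbcabbbbcbbacacbc'
  #2 SA[2]=13  'abbbbcbbacacbc'
  #3 SA[3]=21  'acacbc'
  #4 SA[4]=23  'acbc'
  #5 SA[5]=8  'accbcabbbbcbbacacbc'
  #6 SA[6]=2  'acccaaaccbcabbbbcbbacacbc'
  #7 SA[7]=20  'bacacbc'
  #8 SA[8]=19  'bbacacbc'
  #9 SA[9]=14  'bbbbcbbacacbc'
  #10 SA[10]=15  'bbbcbbacacbc'
  #11 SA[11]=16  'bbcbbacacbc'
  #12 SA[12]=25  'bc'
  #13 SA[13]=11  'bcabbbbcbbacacbc'
  #14 SA[14]=17  'bcbbacacbc'
  #15 SA[15]=26  'c'
  #16 SA[16]=5  'caaaccbcabbbbcbbacacbc'
  #17 SA[17]=12  'cabbbbcbbacacbc'
  #18 SA[18]=22  'cacbc'
  #19 SA[19]=1  'cacccaaaccbcabbbbcbbacacbc'
  #20 SA[20]=18  'cbbacacbc'
  #21 SA[21]=24  'cbc'
  #22 SA[22]=10  'cbcabbbbcbbacacbc'
  #23 SA[23]=4  'ccaaaccbcabbbbcbbacacbc'
  #24 SA[24]=0  'ccacccaaaccbcabbbbcbbacacbc'
  #25 SA[25]=9  'ccbcabbbbcbbacacbc'
  #26 SA[26]=3  'cccaaaccbcabbbbcbbacacbc'

SA = [6, 7, 13, 21, 23, 8, 2, 20, 19, 14, 15, 16, 25, 11, 17, 26, 5, 12, 22, 1, 18, 24, 10, 4, 0, 9, 3]
i: (SA[i-1],SA[i]) lcp shared
  1: (6,7) 2 'aa'
  2: (7,13) 1 'a'
  3: (13,21) 1 'a'
  4: (21,23) 2 'ac'
  5: (23,8) 2 'ac'
  6: (8,2) 3 'acc'
  7: (2,20) 0 ''
  8: (20,19) 1 'b'
  9: (19,14) 2 'bb'
  10: (14,15) 3 'bbb'
  11: (15,16) 2 'bb'
  12: (16,25) 1 'b'
  13: (25,11) 2 'bc'
  14: (11,17) 2 'bc'
  15: (17,26) 0 ''
  16: (26,5) 1 'c'
  17: (5,12) 2 'ca'
  18: (12,22) 2 'ca'
  19: (22,1) 3 'cac'
  20: (1,18) 1 'c'
  21: (18,24) 2 'cb'
  22: (24,10) 3 'cbc'
  23: (10,4) 1 'c'
  24: (4,0) 3 'cca'
  25: (0,9) 2 'cc'
  26: (9,3) 2 'cc'

[0, 2, 1, 1, 2, 2, 3, 0, 1, 2, 3, 2, 1, 2, 2, 0, 1, 2, 2, 3, 1, 2, 3, 1, 3, 2, 2]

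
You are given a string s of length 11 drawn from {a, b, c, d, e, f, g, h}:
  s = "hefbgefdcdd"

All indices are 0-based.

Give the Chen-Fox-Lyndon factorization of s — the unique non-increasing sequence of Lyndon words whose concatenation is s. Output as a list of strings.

emit factor 1: 'h' (i=0, period=1)
emit factor 2: 'ef' (i=1, period=2)
emit factor 3: 'bgefdcdd' (i=3, period=8)

["h", "ef", "bgefdcdd"]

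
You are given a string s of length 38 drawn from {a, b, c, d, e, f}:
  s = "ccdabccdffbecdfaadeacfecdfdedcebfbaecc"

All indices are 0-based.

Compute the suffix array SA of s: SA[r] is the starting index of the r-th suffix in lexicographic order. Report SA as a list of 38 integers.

rank→(start, suffix):
  0 → (15, 'aadeacfecdfdedcebfbaecc')
  1 → (3, 'abccdffbecdfaadeacfecdfdedcebfbaecc')
  2 → (19, 'acfecdfdedcebfbaecc')
  3 → (16, 'adeacfecdfdedcebfbaecc')
  4 → (34, 'aecc')
  5 → (33, 'baecc')
  6 → (4, 'bccdffbecdfaadeacfecdfdedcebfbaecc')
  7 → (10, 'becdfaadeacfecdfdedcebfbaecc')
  8 → (31, 'bfbaecc')
  9 → (37, 'c')
  10 → (36, 'cc')
  11 → (0, 'ccdabccdffbecdfaadeacfecdfdedcebfbaecc')
  12 → (5, 'ccdffbecdfaadeacfecdfdedcebfbaecc')
  13 → (1, 'cdabccdffbecdfaadeacfecdfdedcebfbaecc')
  14 → (12, 'cdfaadeacfecdfdedcebfbaecc')
  15 → (23, 'cdfdedcebfbaecc')
  16 → (6, 'cdffbecdfaadeacfecdfdedcebfbaecc')
  17 → (29, 'cebfbaecc')
  18 → (20, 'cfecdfdedcebfbaecc')
  19 → (2, 'dabccdffbecdfaadeacfecdfdedcebfbaecc')
  20 → (28, 'dcebfbaecc')
  21 → (17, 'deacfecdfdedcebfbaecc')
  22 → (26, 'dedcebfbaecc')
  23 → (13, 'dfaadeacfecdfdedcebfbaecc')
  24 → (24, 'dfdedcebfbaecc')
  25 → (7, 'dffbecdfaadeacfecdfdedcebfbaecc')
  26 → (18, 'eacfecdfdedcebfbaecc')
  27 → (30, 'ebfbaecc')
  28 → (35, 'ecc')
  29 → (11, 'ecdfaadeacfecdfdedcebfbaecc')
  30 → (22, 'ecdfdedcebfbaecc')
  31 → (27, 'edcebfbaecc')
  32 → (14, 'faadeacfecdfdedcebfbaecc')
  33 → (32, 'fbaecc')
  34 → (9, 'fbecdfaadeacfecdfdedcebfbaecc')
  35 → (25, 'fdedcebfbaecc')
  36 → (21, 'fecdfdedcebfbaecc')
  37 → (8, 'ffbecdfaadeacfecdfdedcebfbaecc')

[15, 3, 19, 16, 34, 33, 4, 10, 31, 37, 36, 0, 5, 1, 12, 23, 6, 29, 20, 2, 28, 17, 26, 13, 24, 7, 18, 30, 35, 11, 22, 27, 14, 32, 9, 25, 21, 8]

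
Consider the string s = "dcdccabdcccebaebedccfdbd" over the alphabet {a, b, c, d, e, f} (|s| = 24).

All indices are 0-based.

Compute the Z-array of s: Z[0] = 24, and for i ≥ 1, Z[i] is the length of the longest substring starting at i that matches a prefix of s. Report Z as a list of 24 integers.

[24, 0, 2, 0, 0, 0, 0, 2, 0, 0, 0, 0, 0, 0, 0, 0, 0, 2, 0, 0, 0, 1, 0, 1]

Z[0]=24
i=1: fresh scan; Z[1]=0
i=2: fresh scan; Z[2]=2 scan→box=[2,4)
i=3: min(r-i=1, Z[1]=0)=0; Z[3]=0
i=4: fresh scan; Z[4]=0
i=5: fresh scan; Z[5]=0
i=6: fresh scan; Z[6]=0
i=7: fresh scan; Z[7]=2 scan→box=[7,9)
i=8: min(r-i=1, Z[1]=0)=0; Z[8]=0
i=9: fresh scan; Z[9]=0
i=10: fresh scan; Z[10]=0
i=11: fresh scan; Z[11]=0
i=12: fresh scan; Z[12]=0
i=13: fresh scan; Z[13]=0
i=14: fresh scan; Z[14]=0
i=15: fresh scan; Z[15]=0
i=16: fresh scan; Z[16]=0
i=17: fresh scan; Z[17]=2 scan→box=[17,19)
i=18: min(r-i=1, Z[1]=0)=0; Z[18]=0
i=19: fresh scan; Z[19]=0
i=20: fresh scan; Z[20]=0
i=21: fresh scan; Z[21]=1 scan→box=[21,22)
i=22: fresh scan; Z[22]=0
i=23: fresh scan; Z[23]=1 scan→box=[23,24)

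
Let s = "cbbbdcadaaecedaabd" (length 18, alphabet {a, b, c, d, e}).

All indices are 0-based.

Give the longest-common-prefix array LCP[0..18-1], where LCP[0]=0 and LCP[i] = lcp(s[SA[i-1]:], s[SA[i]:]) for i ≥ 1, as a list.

sorted suffixes:
  #0 SA[0]=14  'aabd'
  #1 SA[1]=8  'aaecedaabd'
  #2 SA[2]=15  'abd'
  #3 SA[3]=6  'adaaecedaabd'
  #4 SA[4]=9  'aecedaabd'
  #5 SA[5]=1  'bbbdcadaaecedaabd'
  #6 SA[6]=2  'bbdcadaaecedaabd'
  #7 SA[7]=16  'bd'
  #8 SA[8]=3  'bdcadaaecedaabd'
  #9 SA[9]=5  'cadaaecedaabd'
  #10 SA[10]=0  'cbbbdcadaaecedaabd'
  #11 SA[11]=11  'cedaabd'
  #12 SA[12]=17  'd'
  #13 SA[13]=13  'daabd'
  #14 SA[14]=7  'daaecedaabd'
  #15 SA[15]=4  'dcadaaecedaabd'
  #16 SA[16]=10  'ecedaabd'
  #17 SA[17]=12  'edaabd'

SA = [14, 8, 15, 6, 9, 1, 2, 16, 3, 5, 0, 11, 17, 13, 7, 4, 10, 12]
i: (SA[i-1],SA[i]) lcp shared
  1: (14,8) 2 'aa'
  2: (8,15) 1 'a'
  3: (15,6) 1 'a'
  4: (6,9) 1 'a'
  5: (9,1) 0 ''
  6: (1,2) 2 'bb'
  7: (2,16) 1 'b'
  8: (16,3) 2 'bd'
  9: (3,5) 0 ''
  10: (5,0) 1 'c'
  11: (0,11) 1 'c'
  12: (11,17) 0 ''
  13: (17,13) 1 'd'
  14: (13,7) 3 'daa'
  15: (7,4) 1 'd'
  16: (4,10) 0 ''
  17: (10,12) 1 'e'

[0, 2, 1, 1, 1, 0, 2, 1, 2, 0, 1, 1, 0, 1, 3, 1, 0, 1]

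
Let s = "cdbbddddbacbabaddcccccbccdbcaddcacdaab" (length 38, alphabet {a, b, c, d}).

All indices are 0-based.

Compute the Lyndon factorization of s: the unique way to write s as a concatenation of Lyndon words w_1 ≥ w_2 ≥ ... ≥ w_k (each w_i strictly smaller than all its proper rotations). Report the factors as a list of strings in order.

emit factor 1: 'cd' (i=0, period=2)
emit factor 2: 'bbdddd' (i=2, period=6)
emit factor 3: 'b' (i=8, period=1)
emit factor 4: 'acb' (i=9, period=3)
emit factor 5: 'abaddcccccbccdbcaddcacd' (i=12, period=23)
emit factor 6: 'aab' (i=35, period=3)

["cd", "bbdddd", "b", "acb", "abaddcccccbccdbcaddcacd", "aab"]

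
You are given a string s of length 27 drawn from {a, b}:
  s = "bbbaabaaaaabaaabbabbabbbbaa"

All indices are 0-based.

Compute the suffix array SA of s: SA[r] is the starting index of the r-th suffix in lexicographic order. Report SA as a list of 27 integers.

[26, 25, 6, 7, 8, 12, 3, 9, 13, 4, 10, 14, 17, 20, 24, 5, 11, 2, 16, 19, 23, 1, 15, 18, 22, 0, 21]

rank→(start, suffix):
  0 → (26, 'a')
  1 → (25, 'aa')
  2 → (6, 'aaaaabaaabbabbabbbbaa')
  3 → (7, 'aaaabaaabbabbabbbbaa')
  4 → (8, 'aaabaaabbabbabbbbaa')
  5 → (12, 'aaabbabbabbbbaa')
  6 → (3, 'aabaaaaabaaabbabbabbbbaa')
  7 → (9, 'aabaaabbabbabbbbaa')
  8 → (13, 'aabbabbabbbbaa')
  9 → (4, 'abaaaaabaaabbabbabbbbaa')
  10 → (10, 'abaaabbabbabbbbaa')
  11 → (14, 'abbabbabbbbaa')
  12 → (17, 'abbabbbbaa')
  13 → (20, 'abbbbaa')
  14 → (24, 'baa')
  15 → (5, 'baaaaabaaabbabbabbbbaa')
  16 → (11, 'baaabbabbabbbbaa')
  17 → (2, 'baabaaaaabaaabbabbabbbbaa')
  18 → (16, 'babbabbbbaa')
  19 → (19, 'babbbbaa')
  20 → (23, 'bbaa')
  21 → (1, 'bbaabaaaaabaaabbabbabbbbaa')
  22 → (15, 'bbabbabbbbaa')
  23 → (18, 'bbabbbbaa')
  24 → (22, 'bbbaa')
  25 → (0, 'bbbaabaaaaabaaabbabbabbbbaa')
  26 → (21, 'bbbbaa')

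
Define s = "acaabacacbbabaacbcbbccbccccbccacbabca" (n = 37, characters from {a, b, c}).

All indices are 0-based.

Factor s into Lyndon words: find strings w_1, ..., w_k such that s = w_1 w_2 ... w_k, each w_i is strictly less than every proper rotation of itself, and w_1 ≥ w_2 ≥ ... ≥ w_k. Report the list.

emit factor 1: 'ac' (i=0, period=2)
emit factor 2: 'aabacacbbabaacbcbbccbccccbccacbabc' (i=2, period=34)
emit factor 3: 'a' (i=36, period=1)

["ac", "aabacacbbabaacbcbbccbccccbccacbabc", "a"]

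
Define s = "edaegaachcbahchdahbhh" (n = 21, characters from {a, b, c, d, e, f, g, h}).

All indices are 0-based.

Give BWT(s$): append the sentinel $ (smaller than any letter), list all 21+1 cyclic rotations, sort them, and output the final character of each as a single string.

rank  rotation                last
    0  $edaegaachcbahchdahbhh  h
    1  aachcbahchdahbhh$edaeg  g
    2  achcbahchdahbhh$edaega  a
    3  aegaachcbahchdahbhh$ed  d
    4  ahbhh$edaegaachcbahchd  d
    5  ahchdahbhh$edaegaachcb  b
    6  bahchdahbhh$edaegaachc  c
    7  bhh$edaegaachcbahchdah  h
    8  cbahchdahbhh$edaegaach  h
    9  chcbahchdahbhh$edaegaa  a
   10  chdahbhh$edaegaachcbah  h
   11  daegaachcbahchdahbhh$e  e
   12  dahbhh$edaegaachcbahch  h
   13  edaegaachcbahchdahbhh$  $
   14  egaachcbahchdahbhh$eda  a
   15  gaachcbahchdahbhh$edae  e
   16  h$edaegaachcbahchdahbh  h
   17  hbhh$edaegaachcbahchda  a
   18  hcbahchdahbhh$edaegaac  c
   19  hchdahbhh$edaegaachcba  a
   20  hdahbhh$edaegaachcbahc  c
   21  hh$edaegaachcbahchdahb  b

hgaddbchhaheh$aehacacb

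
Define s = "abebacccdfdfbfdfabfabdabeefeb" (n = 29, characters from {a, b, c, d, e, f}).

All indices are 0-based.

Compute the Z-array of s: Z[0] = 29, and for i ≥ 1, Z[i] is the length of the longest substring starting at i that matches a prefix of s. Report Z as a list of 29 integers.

Z[0]=29
i=1: i≥r, start 0; Z[1]=0
i=2: i≥r, start 0; Z[2]=0
i=3: i≥r, start 0; Z[3]=0
i=4: i≥r, start 0; Z[4]=1 grow→box=[4,5)
i=5: i≥r, start 0; Z[5]=0
i=6: i≥r, start 0; Z[6]=0
i=7: i≥r, start 0; Z[7]=0
i=8: i≥r, start 0; Z[8]=0
i=9: i≥r, start 0; Z[9]=0
i=10: i≥r, start 0; Z[10]=0
i=11: i≥r, start 0; Z[11]=0
i=12: i≥r, start 0; Z[12]=0
i=13: i≥r, start 0; Z[13]=0
i=14: i≥r, start 0; Z[14]=0
i=15: i≥r, start 0; Z[15]=0
i=16: i≥r, start 0; Z[16]=2 grow→box=[16,18)
i=17: min(r-i=1, Z[1]=0)=0; Z[17]=0
i=18: i≥r, start 0; Z[18]=0
i=19: i≥r, start 0; Z[19]=2 grow→box=[19,21)
i=20: min(r-i=1, Z[1]=0)=0; Z[20]=0
i=21: i≥r, start 0; Z[21]=0
i=22: i≥r, start 0; Z[22]=3 grow→box=[22,25)
i=23: min(r-i=2, Z[1]=0)=0; Z[23]=0
i=24: min(r-i=1, Z[2]=0)=0; Z[24]=0
i=25: i≥r, start 0; Z[25]=0
i=26: i≥r, start 0; Z[26]=0
i=27: i≥r, start 0; Z[27]=0
i=28: i≥r, start 0; Z[28]=0

[29, 0, 0, 0, 1, 0, 0, 0, 0, 0, 0, 0, 0, 0, 0, 0, 2, 0, 0, 2, 0, 0, 3, 0, 0, 0, 0, 0, 0]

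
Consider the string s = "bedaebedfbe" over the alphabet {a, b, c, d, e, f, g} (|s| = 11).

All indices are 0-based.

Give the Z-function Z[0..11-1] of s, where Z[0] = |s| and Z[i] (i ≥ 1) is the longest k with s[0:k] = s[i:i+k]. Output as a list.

Z[0]=11
i=1: i≥r, start 0; Z[1]=0
i=2: i≥r, start 0; Z[2]=0
i=3: i≥r, start 0; Z[3]=0
i=4: i≥r, start 0; Z[4]=0
i=5: i≥r, start 0; Z[5]=3 scan→box=[5,8)
i=6: min(r-i=2, Z[1]=0)=0; Z[6]=0
i=7: min(r-i=1, Z[2]=0)=0; Z[7]=0
i=8: i≥r, start 0; Z[8]=0
i=9: i≥r, start 0; Z[9]=2 scan→box=[9,11)
i=10: min(r-i=1, Z[1]=0)=0; Z[10]=0

[11, 0, 0, 0, 0, 3, 0, 0, 0, 2, 0]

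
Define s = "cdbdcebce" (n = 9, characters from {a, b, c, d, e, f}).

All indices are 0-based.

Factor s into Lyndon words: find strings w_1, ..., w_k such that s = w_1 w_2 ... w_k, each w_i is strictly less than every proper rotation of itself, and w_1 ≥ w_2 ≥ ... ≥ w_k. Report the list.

emit factor 1: 'cd' (i=0, period=2)
emit factor 2: 'bdce' (i=2, period=4)
emit factor 3: 'bce' (i=6, period=3)

["cd", "bdce", "bce"]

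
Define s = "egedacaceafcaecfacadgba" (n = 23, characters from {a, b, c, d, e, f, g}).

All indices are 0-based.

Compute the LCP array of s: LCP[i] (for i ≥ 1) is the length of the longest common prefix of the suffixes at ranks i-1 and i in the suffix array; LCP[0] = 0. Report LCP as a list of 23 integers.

[0, 1, 3, 2, 1, 1, 1, 0, 0, 2, 2, 1, 1, 0, 1, 0, 1, 1, 1, 0, 1, 0, 1]

rank | idx | suffix
   0 |  22 | a
   1 |   4 | acaceafcaecfacadgba
   2 |  16 | acadgba
   3 |   6 | aceafcaecfacadgba
   4 |  18 | adgba
   5 |  12 | aecfacadgba
   6 |   9 | afcaecfacadgba
   7 |  21 | ba
   8 |   5 | caceafcaecfacadgba
   9 |  17 | cadgba
  10 |  11 | caecfacadgba
  11 |   7 | ceafcaecfacadgba
  12 |  14 | cfacadgba
  13 |   3 | dacaceafcaecfacadgba
  14 |  19 | dgba
  15 |   8 | eafcaecfacadgba
  16 |  13 | ecfacadgba
  17 |   2 | edacaceafcaecfacadgba
  18 |   0 | egedacaceafcaecfacadgba
  19 |  15 | facadgba
  20 |  10 | fcaecfacadgba
  21 |  20 | gba
  22 |   1 | gedacaceafcaecfacadgba

SA = [22, 4, 16, 6, 18, 12, 9, 21, 5, 17, 11, 7, 14, 3, 19, 8, 13, 2, 0, 15, 10, 20, 1]
[i] adj suffixes → lcp
  [1] 22/4 → 1 ('a')
  [2] 4/16 → 3 ('aca')
  [3] 16/6 → 2 ('ac')
  [4] 6/18 → 1 ('a')
  [5] 18/12 → 1 ('a')
  [6] 12/9 → 1 ('a')
  [7] 9/21 → 0 ('')
  [8] 21/5 → 0 ('')
  [9] 5/17 → 2 ('ca')
  [10] 17/11 → 2 ('ca')
  [11] 11/7 → 1 ('c')
  [12] 7/14 → 1 ('c')
  [13] 14/3 → 0 ('')
  [14] 3/19 → 1 ('d')
  [15] 19/8 → 0 ('')
  [16] 8/13 → 1 ('e')
  [17] 13/2 → 1 ('e')
  [18] 2/0 → 1 ('e')
  [19] 0/15 → 0 ('')
  [20] 15/10 → 1 ('f')
  [21] 10/20 → 0 ('')
  [22] 20/1 → 1 ('g')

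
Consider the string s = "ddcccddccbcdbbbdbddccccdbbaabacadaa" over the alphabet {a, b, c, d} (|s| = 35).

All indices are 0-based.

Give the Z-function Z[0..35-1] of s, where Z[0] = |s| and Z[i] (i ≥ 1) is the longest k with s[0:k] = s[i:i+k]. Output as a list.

[35, 1, 0, 0, 0, 4, 1, 0, 0, 0, 0, 1, 0, 0, 0, 1, 0, 5, 1, 0, 0, 0, 0, 1, 0, 0, 0, 0, 0, 0, 0, 0, 1, 0, 0]

Z[0]=35
i=1: fresh scan; Z[1]=1 extend→box=[1,2)
i=2: fresh scan; Z[2]=0
i=3: fresh scan; Z[3]=0
i=4: fresh scan; Z[4]=0
i=5: fresh scan; Z[5]=4 extend→box=[5,9)
i=6: min(r-i=3, Z[1]=1)=1; Z[6]=1
i=7: min(r-i=2, Z[2]=0)=0; Z[7]=0
i=8: min(r-i=1, Z[3]=0)=0; Z[8]=0
i=9: fresh scan; Z[9]=0
i=10: fresh scan; Z[10]=0
i=11: fresh scan; Z[11]=1 extend→box=[11,12)
i=12: fresh scan; Z[12]=0
i=13: fresh scan; Z[13]=0
i=14: fresh scan; Z[14]=0
i=15: fresh scan; Z[15]=1 extend→box=[15,16)
i=16: fresh scan; Z[16]=0
i=17: fresh scan; Z[17]=5 extend→box=[17,22)
i=18: min(r-i=4, Z[1]=1)=1; Z[18]=1
i=19: min(r-i=3, Z[2]=0)=0; Z[19]=0
i=20: min(r-i=2, Z[3]=0)=0; Z[20]=0
i=21: min(r-i=1, Z[4]=0)=0; Z[21]=0
i=22: fresh scan; Z[22]=0
i=23: fresh scan; Z[23]=1 extend→box=[23,24)
i=24: fresh scan; Z[24]=0
i=25: fresh scan; Z[25]=0
i=26: fresh scan; Z[26]=0
i=27: fresh scan; Z[27]=0
i=28: fresh scan; Z[28]=0
i=29: fresh scan; Z[29]=0
i=30: fresh scan; Z[30]=0
i=31: fresh scan; Z[31]=0
i=32: fresh scan; Z[32]=1 extend→box=[32,33)
i=33: fresh scan; Z[33]=0
i=34: fresh scan; Z[34]=0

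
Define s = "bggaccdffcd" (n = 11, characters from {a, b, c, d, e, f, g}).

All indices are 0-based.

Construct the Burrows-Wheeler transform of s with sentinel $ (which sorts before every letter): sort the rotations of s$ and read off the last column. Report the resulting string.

dg$afcccfdgb

rank  rotation      last
    0  $bggaccdffcd  d
    1  accdffcd$bgg  g
    2  bggaccdffcd$  $
    3  ccdffcd$bgga  a
    4  cd$bggaccdff  f
    5  cdffcd$bggac  c
    6  d$bggaccdffc  c
    7  dffcd$bggacc  c
    8  fcd$bggaccdf  f
    9  ffcd$bggaccd  d
   10  gaccdffcd$bg  g
   11  ggaccdffcd$b  b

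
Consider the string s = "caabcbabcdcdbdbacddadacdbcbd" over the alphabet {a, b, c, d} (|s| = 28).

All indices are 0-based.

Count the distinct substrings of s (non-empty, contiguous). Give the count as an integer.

365

rank→(start, suffix):
  0 → (1, 'aabcbabcdcdbdbacddadacdbcbd')
  1 → (2, 'abcbabcdcdbdbacddadacdbcbd')
  2 → (6, 'abcdcdbdbacddadacdbcbd')
  3 → (21, 'acdbcbd')
  4 → (15, 'acddadacdbcbd')
  5 → (19, 'adacdbcbd')
  6 → (5, 'babcdcdbdbacddadacdbcbd')
  7 → (14, 'bacddadacdbcbd')
  8 → (3, 'bcbabcdcdbdbacddadacdbcbd')
  9 → (24, 'bcbd')
  10 → (7, 'bcdcdbdbacddadacdbcbd')
  11 → (26, 'bd')
  12 → (12, 'bdbacddadacdbcbd')
  13 → (0, 'caabcbabcdcdbdbacddadacdbcbd')
  14 → (4, 'cbabcdcdbdbacddadacdbcbd')
  15 → (25, 'cbd')
  16 → (22, 'cdbcbd')
  17 → (10, 'cdbdbacddadacdbcbd')
  18 → (8, 'cdcdbdbacddadacdbcbd')
  19 → (16, 'cddadacdbcbd')
  20 → (27, 'd')
  21 → (20, 'dacdbcbd')
  22 → (18, 'dadacdbcbd')
  23 → (13, 'dbacddadacdbcbd')
  24 → (23, 'dbcbd')
  25 → (11, 'dbdbacddadacdbcbd')
  26 → (9, 'dcdbdbacddadacdbcbd')
  27 → (17, 'ddadacdbcbd')

SA = [1, 2, 6, 21, 15, 19, 5, 14, 3, 24, 7, 26, 12, 0, 4, 25, 22, 10, 8, 16, 27, 20, 18, 13, 23, 11, 9, 17]
rank  pair      lcp
   1  s[1:],s[2:]  1  'a'
   2  s[2:],s[6:]  3  'abc'
   3  s[6:],s[21:]  1  'a'
   4  s[21:],s[15:]  3  'acd'
   5  s[15:],s[19:]  1  'a'
   6  s[19:],s[5:]  0  ''
   7  s[5:],s[14:]  2  'ba'
   8  s[14:],s[3:]  1  'b'
   9  s[3:],s[24:]  3  'bcb'
  10  s[24:],s[7:]  2  'bc'
  11  s[7:],s[26:]  1  'b'
  12  s[26:],s[12:]  2  'bd'
  13  s[12:],s[0:]  0  ''
  14  s[0:],s[4:]  1  'c'
  15  s[4:],s[25:]  2  'cb'
  16  s[25:],s[22:]  1  'c'
  17  s[22:],s[10:]  3  'cdb'
  18  s[10:],s[8:]  2  'cd'
  19  s[8:],s[16:]  2  'cd'
  20  s[16:],s[27:]  0  ''
  21  s[27:],s[20:]  1  'd'
  22  s[20:],s[18:]  2  'da'
  23  s[18:],s[13:]  1  'd'
  24  s[13:],s[23:]  2  'db'
  25  s[23:],s[11:]  2  'db'
  26  s[11:],s[9:]  1  'd'
  27  s[9:],s[17:]  1  'd'

n(n+1)/2 = 28·29/2 = 406
Σ LCP = 0 + 1 + 3 + 1 + 3 + 1 + 0 + 2 + 1 + 3 + 2 + 1 + 2 + 0 + 1 + 2 + 1 + 3 + 2 + 2 + 0 + 1 + 2 + 1 + 2 + 2 + 1 + 1 = 41
distinct = 406 − 41 = 365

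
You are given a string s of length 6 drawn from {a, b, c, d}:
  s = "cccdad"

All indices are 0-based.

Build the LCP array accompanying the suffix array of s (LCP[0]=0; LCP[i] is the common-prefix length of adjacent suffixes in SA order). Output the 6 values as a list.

[0, 0, 2, 1, 0, 1]

rank | idx | suffix
   0 |   4 | ad
   1 |   0 | cccdad
   2 |   1 | ccdad
   3 |   2 | cdad
   4 |   5 | d
   5 |   3 | dad

SA = [4, 0, 1, 2, 5, 3]
rank  pair      lcp
   1  s[4:],s[0:]  0  ''
   2  s[0:],s[1:]  2  'cc'
   3  s[1:],s[2:]  1  'c'
   4  s[2:],s[5:]  0  ''
   5  s[5:],s[3:]  1  'd'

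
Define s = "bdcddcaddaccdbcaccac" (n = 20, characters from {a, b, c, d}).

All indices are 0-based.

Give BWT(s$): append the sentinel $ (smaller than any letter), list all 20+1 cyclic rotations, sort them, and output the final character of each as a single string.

cccdcd$acbdaacddcdbac

rank  rotation               last
    0  $bdcddcaddaccdbcaccac  c
    1  ac$bdcddcaddaccdbcacc  c
    2  accac$bdcddcaddaccdbc  c
    3  accdbcaccac$bdcddcadd  d
    4  addaccdbcaccac$bdcddc  c
    5  bcaccac$bdcddcaddaccd  d
    6  bdcddcaddaccdbcaccac$  $
    7  c$bdcddcaddaccdbcacca  a
    8  cac$bdcddcaddaccdbcac  c
    9  caccac$bdcddcaddaccdb  b
   10  caddaccdbcaccac$bdcdd  d
   11  ccac$bdcddcaddaccdbca  a
   12  ccdbcaccac$bdcddcadda  a
   13  cdbcaccac$bdcddcaddac  c
   14  cddcaddaccdbcaccac$bd  d
   15  daccdbcaccac$bdcddcad  d
   16  dbcaccac$bdcddcaddacc  c
   17  dcaddaccdbcaccac$bdcd  d
   18  dcddcaddaccdbcaccac$b  b
   19  ddaccdbcaccac$bdcddca  a
   20  ddcaddaccdbcaccac$bdc  c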